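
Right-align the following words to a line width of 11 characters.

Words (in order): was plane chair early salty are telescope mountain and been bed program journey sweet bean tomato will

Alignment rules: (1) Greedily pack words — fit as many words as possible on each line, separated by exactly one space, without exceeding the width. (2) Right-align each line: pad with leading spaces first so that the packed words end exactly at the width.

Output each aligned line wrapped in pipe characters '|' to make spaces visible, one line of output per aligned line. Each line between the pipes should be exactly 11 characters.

Answer: |  was plane|
|chair early|
|  salty are|
|  telescope|
|   mountain|
|   and been|
|bed program|
|    journey|
| sweet bean|
|tomato will|

Derivation:
Line 1: ['was', 'plane'] (min_width=9, slack=2)
Line 2: ['chair', 'early'] (min_width=11, slack=0)
Line 3: ['salty', 'are'] (min_width=9, slack=2)
Line 4: ['telescope'] (min_width=9, slack=2)
Line 5: ['mountain'] (min_width=8, slack=3)
Line 6: ['and', 'been'] (min_width=8, slack=3)
Line 7: ['bed', 'program'] (min_width=11, slack=0)
Line 8: ['journey'] (min_width=7, slack=4)
Line 9: ['sweet', 'bean'] (min_width=10, slack=1)
Line 10: ['tomato', 'will'] (min_width=11, slack=0)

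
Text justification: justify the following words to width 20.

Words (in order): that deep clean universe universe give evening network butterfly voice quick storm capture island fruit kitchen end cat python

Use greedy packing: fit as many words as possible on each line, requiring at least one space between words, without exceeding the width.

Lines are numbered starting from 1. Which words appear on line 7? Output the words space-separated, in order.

Line 1: ['that', 'deep', 'clean'] (min_width=15, slack=5)
Line 2: ['universe', 'universe'] (min_width=17, slack=3)
Line 3: ['give', 'evening', 'network'] (min_width=20, slack=0)
Line 4: ['butterfly', 'voice'] (min_width=15, slack=5)
Line 5: ['quick', 'storm', 'capture'] (min_width=19, slack=1)
Line 6: ['island', 'fruit', 'kitchen'] (min_width=20, slack=0)
Line 7: ['end', 'cat', 'python'] (min_width=14, slack=6)

Answer: end cat python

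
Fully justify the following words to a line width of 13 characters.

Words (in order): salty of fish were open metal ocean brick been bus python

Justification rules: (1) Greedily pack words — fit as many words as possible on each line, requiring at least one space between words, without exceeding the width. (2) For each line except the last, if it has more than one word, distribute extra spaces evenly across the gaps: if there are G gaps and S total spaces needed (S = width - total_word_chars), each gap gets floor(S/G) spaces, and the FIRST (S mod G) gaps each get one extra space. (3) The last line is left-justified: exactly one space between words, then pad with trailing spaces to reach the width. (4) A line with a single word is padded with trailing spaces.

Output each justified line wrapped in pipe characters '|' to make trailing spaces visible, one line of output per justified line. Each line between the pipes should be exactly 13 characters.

Line 1: ['salty', 'of', 'fish'] (min_width=13, slack=0)
Line 2: ['were', 'open'] (min_width=9, slack=4)
Line 3: ['metal', 'ocean'] (min_width=11, slack=2)
Line 4: ['brick', 'been'] (min_width=10, slack=3)
Line 5: ['bus', 'python'] (min_width=10, slack=3)

Answer: |salty of fish|
|were     open|
|metal   ocean|
|brick    been|
|bus python   |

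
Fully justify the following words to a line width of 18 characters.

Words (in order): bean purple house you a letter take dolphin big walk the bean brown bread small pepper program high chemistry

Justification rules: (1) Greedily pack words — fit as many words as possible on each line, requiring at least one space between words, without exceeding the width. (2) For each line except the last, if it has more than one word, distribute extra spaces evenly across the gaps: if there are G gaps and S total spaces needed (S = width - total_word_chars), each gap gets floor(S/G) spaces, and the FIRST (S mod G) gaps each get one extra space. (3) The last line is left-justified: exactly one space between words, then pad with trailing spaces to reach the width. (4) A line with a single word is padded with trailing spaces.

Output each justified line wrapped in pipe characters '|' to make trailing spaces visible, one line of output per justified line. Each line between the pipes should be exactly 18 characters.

Answer: |bean  purple house|
|you  a letter take|
|dolphin  big  walk|
|the   bean   brown|
|bread small pepper|
|program       high|
|chemistry         |

Derivation:
Line 1: ['bean', 'purple', 'house'] (min_width=17, slack=1)
Line 2: ['you', 'a', 'letter', 'take'] (min_width=17, slack=1)
Line 3: ['dolphin', 'big', 'walk'] (min_width=16, slack=2)
Line 4: ['the', 'bean', 'brown'] (min_width=14, slack=4)
Line 5: ['bread', 'small', 'pepper'] (min_width=18, slack=0)
Line 6: ['program', 'high'] (min_width=12, slack=6)
Line 7: ['chemistry'] (min_width=9, slack=9)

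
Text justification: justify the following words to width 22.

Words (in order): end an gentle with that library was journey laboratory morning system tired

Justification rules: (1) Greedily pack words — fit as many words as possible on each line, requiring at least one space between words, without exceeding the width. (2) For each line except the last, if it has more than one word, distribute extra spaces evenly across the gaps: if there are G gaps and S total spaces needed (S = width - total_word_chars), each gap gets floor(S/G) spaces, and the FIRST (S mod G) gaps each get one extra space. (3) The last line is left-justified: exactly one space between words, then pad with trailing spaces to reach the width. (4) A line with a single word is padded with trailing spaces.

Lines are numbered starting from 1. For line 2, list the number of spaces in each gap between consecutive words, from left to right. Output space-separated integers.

Line 1: ['end', 'an', 'gentle', 'with'] (min_width=18, slack=4)
Line 2: ['that', 'library', 'was'] (min_width=16, slack=6)
Line 3: ['journey', 'laboratory'] (min_width=18, slack=4)
Line 4: ['morning', 'system', 'tired'] (min_width=20, slack=2)

Answer: 4 4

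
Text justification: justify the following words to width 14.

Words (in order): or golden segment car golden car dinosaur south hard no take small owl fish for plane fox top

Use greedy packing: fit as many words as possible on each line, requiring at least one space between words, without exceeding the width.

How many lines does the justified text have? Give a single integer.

Answer: 8

Derivation:
Line 1: ['or', 'golden'] (min_width=9, slack=5)
Line 2: ['segment', 'car'] (min_width=11, slack=3)
Line 3: ['golden', 'car'] (min_width=10, slack=4)
Line 4: ['dinosaur', 'south'] (min_width=14, slack=0)
Line 5: ['hard', 'no', 'take'] (min_width=12, slack=2)
Line 6: ['small', 'owl', 'fish'] (min_width=14, slack=0)
Line 7: ['for', 'plane', 'fox'] (min_width=13, slack=1)
Line 8: ['top'] (min_width=3, slack=11)
Total lines: 8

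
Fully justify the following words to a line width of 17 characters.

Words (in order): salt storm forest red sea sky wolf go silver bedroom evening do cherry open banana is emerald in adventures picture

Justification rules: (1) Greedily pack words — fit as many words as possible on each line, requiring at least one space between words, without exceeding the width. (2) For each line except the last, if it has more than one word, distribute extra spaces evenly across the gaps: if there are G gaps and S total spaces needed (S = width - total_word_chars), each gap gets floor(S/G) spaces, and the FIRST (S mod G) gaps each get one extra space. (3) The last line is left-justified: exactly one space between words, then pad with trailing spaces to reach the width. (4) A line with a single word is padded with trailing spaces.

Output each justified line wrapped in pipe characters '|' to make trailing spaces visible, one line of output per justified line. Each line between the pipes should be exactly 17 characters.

Line 1: ['salt', 'storm', 'forest'] (min_width=17, slack=0)
Line 2: ['red', 'sea', 'sky', 'wolf'] (min_width=16, slack=1)
Line 3: ['go', 'silver', 'bedroom'] (min_width=17, slack=0)
Line 4: ['evening', 'do', 'cherry'] (min_width=17, slack=0)
Line 5: ['open', 'banana', 'is'] (min_width=14, slack=3)
Line 6: ['emerald', 'in'] (min_width=10, slack=7)
Line 7: ['adventures'] (min_width=10, slack=7)
Line 8: ['picture'] (min_width=7, slack=10)

Answer: |salt storm forest|
|red  sea sky wolf|
|go silver bedroom|
|evening do cherry|
|open   banana  is|
|emerald        in|
|adventures       |
|picture          |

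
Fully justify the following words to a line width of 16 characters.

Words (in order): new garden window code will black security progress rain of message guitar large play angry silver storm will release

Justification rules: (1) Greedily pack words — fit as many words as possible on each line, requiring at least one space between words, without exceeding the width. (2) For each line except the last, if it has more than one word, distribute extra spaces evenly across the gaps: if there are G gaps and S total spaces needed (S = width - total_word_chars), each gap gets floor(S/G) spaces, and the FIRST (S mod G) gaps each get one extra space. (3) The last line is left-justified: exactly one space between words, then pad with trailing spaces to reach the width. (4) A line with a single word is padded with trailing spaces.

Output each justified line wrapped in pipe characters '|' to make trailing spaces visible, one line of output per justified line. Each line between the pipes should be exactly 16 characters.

Answer: |new       garden|
|window code will|
|black   security|
|progress rain of|
|message   guitar|
|large play angry|
|silver     storm|
|will release    |

Derivation:
Line 1: ['new', 'garden'] (min_width=10, slack=6)
Line 2: ['window', 'code', 'will'] (min_width=16, slack=0)
Line 3: ['black', 'security'] (min_width=14, slack=2)
Line 4: ['progress', 'rain', 'of'] (min_width=16, slack=0)
Line 5: ['message', 'guitar'] (min_width=14, slack=2)
Line 6: ['large', 'play', 'angry'] (min_width=16, slack=0)
Line 7: ['silver', 'storm'] (min_width=12, slack=4)
Line 8: ['will', 'release'] (min_width=12, slack=4)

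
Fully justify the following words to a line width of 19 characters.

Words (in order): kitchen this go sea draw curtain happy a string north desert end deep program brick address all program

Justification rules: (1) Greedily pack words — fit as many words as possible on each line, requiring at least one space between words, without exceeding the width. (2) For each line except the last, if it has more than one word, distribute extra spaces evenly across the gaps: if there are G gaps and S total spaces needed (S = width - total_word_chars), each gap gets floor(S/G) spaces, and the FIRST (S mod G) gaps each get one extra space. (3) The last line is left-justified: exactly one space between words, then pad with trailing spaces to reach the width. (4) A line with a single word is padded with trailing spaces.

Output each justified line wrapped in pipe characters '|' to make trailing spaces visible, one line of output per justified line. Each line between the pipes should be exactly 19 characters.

Answer: |kitchen this go sea|
|draw  curtain happy|
|a    string   north|
|desert   end   deep|
|program       brick|
|address all program|

Derivation:
Line 1: ['kitchen', 'this', 'go', 'sea'] (min_width=19, slack=0)
Line 2: ['draw', 'curtain', 'happy'] (min_width=18, slack=1)
Line 3: ['a', 'string', 'north'] (min_width=14, slack=5)
Line 4: ['desert', 'end', 'deep'] (min_width=15, slack=4)
Line 5: ['program', 'brick'] (min_width=13, slack=6)
Line 6: ['address', 'all', 'program'] (min_width=19, slack=0)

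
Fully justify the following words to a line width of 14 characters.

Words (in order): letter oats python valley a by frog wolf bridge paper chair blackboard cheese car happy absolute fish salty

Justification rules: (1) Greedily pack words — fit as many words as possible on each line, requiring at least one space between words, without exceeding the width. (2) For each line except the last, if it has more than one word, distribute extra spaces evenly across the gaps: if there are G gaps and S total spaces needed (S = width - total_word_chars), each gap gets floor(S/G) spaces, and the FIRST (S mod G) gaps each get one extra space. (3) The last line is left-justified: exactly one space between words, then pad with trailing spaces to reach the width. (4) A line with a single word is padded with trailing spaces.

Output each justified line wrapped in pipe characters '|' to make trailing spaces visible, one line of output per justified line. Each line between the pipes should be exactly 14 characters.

Line 1: ['letter', 'oats'] (min_width=11, slack=3)
Line 2: ['python', 'valley'] (min_width=13, slack=1)
Line 3: ['a', 'by', 'frog', 'wolf'] (min_width=14, slack=0)
Line 4: ['bridge', 'paper'] (min_width=12, slack=2)
Line 5: ['chair'] (min_width=5, slack=9)
Line 6: ['blackboard'] (min_width=10, slack=4)
Line 7: ['cheese', 'car'] (min_width=10, slack=4)
Line 8: ['happy', 'absolute'] (min_width=14, slack=0)
Line 9: ['fish', 'salty'] (min_width=10, slack=4)

Answer: |letter    oats|
|python  valley|
|a by frog wolf|
|bridge   paper|
|chair         |
|blackboard    |
|cheese     car|
|happy absolute|
|fish salty    |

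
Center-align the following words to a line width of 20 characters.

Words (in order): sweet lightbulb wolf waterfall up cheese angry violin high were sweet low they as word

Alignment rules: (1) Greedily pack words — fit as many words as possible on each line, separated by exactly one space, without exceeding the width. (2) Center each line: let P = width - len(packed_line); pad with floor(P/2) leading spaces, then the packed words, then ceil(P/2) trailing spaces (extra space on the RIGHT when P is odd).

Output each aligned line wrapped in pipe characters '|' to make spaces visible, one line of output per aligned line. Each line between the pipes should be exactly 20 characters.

Line 1: ['sweet', 'lightbulb', 'wolf'] (min_width=20, slack=0)
Line 2: ['waterfall', 'up', 'cheese'] (min_width=19, slack=1)
Line 3: ['angry', 'violin', 'high'] (min_width=17, slack=3)
Line 4: ['were', 'sweet', 'low', 'they'] (min_width=19, slack=1)
Line 5: ['as', 'word'] (min_width=7, slack=13)

Answer: |sweet lightbulb wolf|
|waterfall up cheese |
| angry violin high  |
|were sweet low they |
|      as word       |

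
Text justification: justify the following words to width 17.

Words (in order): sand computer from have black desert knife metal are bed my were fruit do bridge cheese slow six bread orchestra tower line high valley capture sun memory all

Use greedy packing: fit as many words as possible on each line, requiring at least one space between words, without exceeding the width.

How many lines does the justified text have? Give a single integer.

Answer: 11

Derivation:
Line 1: ['sand', 'computer'] (min_width=13, slack=4)
Line 2: ['from', 'have', 'black'] (min_width=15, slack=2)
Line 3: ['desert', 'knife'] (min_width=12, slack=5)
Line 4: ['metal', 'are', 'bed', 'my'] (min_width=16, slack=1)
Line 5: ['were', 'fruit', 'do'] (min_width=13, slack=4)
Line 6: ['bridge', 'cheese'] (min_width=13, slack=4)
Line 7: ['slow', 'six', 'bread'] (min_width=14, slack=3)
Line 8: ['orchestra', 'tower'] (min_width=15, slack=2)
Line 9: ['line', 'high', 'valley'] (min_width=16, slack=1)
Line 10: ['capture', 'sun'] (min_width=11, slack=6)
Line 11: ['memory', 'all'] (min_width=10, slack=7)
Total lines: 11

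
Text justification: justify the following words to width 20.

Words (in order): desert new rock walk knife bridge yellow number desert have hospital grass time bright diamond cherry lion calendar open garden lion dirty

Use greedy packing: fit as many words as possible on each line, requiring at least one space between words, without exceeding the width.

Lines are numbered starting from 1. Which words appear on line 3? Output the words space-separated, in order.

Line 1: ['desert', 'new', 'rock', 'walk'] (min_width=20, slack=0)
Line 2: ['knife', 'bridge', 'yellow'] (min_width=19, slack=1)
Line 3: ['number', 'desert', 'have'] (min_width=18, slack=2)
Line 4: ['hospital', 'grass', 'time'] (min_width=19, slack=1)
Line 5: ['bright', 'diamond'] (min_width=14, slack=6)
Line 6: ['cherry', 'lion', 'calendar'] (min_width=20, slack=0)
Line 7: ['open', 'garden', 'lion'] (min_width=16, slack=4)
Line 8: ['dirty'] (min_width=5, slack=15)

Answer: number desert have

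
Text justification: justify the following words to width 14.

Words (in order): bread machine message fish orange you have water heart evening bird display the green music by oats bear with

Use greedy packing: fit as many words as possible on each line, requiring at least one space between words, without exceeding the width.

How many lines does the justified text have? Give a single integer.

Answer: 9

Derivation:
Line 1: ['bread', 'machine'] (min_width=13, slack=1)
Line 2: ['message', 'fish'] (min_width=12, slack=2)
Line 3: ['orange', 'you'] (min_width=10, slack=4)
Line 4: ['have', 'water'] (min_width=10, slack=4)
Line 5: ['heart', 'evening'] (min_width=13, slack=1)
Line 6: ['bird', 'display'] (min_width=12, slack=2)
Line 7: ['the', 'green'] (min_width=9, slack=5)
Line 8: ['music', 'by', 'oats'] (min_width=13, slack=1)
Line 9: ['bear', 'with'] (min_width=9, slack=5)
Total lines: 9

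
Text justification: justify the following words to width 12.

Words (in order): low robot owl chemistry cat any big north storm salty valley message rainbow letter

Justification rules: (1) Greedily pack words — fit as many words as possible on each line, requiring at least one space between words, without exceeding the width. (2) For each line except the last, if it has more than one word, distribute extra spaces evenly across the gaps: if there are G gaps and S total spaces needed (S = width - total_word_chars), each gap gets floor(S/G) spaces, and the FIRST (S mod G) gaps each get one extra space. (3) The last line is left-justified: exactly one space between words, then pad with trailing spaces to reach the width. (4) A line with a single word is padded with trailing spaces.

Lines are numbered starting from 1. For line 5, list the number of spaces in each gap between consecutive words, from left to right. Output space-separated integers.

Line 1: ['low', 'robot'] (min_width=9, slack=3)
Line 2: ['owl'] (min_width=3, slack=9)
Line 3: ['chemistry'] (min_width=9, slack=3)
Line 4: ['cat', 'any', 'big'] (min_width=11, slack=1)
Line 5: ['north', 'storm'] (min_width=11, slack=1)
Line 6: ['salty', 'valley'] (min_width=12, slack=0)
Line 7: ['message'] (min_width=7, slack=5)
Line 8: ['rainbow'] (min_width=7, slack=5)
Line 9: ['letter'] (min_width=6, slack=6)

Answer: 2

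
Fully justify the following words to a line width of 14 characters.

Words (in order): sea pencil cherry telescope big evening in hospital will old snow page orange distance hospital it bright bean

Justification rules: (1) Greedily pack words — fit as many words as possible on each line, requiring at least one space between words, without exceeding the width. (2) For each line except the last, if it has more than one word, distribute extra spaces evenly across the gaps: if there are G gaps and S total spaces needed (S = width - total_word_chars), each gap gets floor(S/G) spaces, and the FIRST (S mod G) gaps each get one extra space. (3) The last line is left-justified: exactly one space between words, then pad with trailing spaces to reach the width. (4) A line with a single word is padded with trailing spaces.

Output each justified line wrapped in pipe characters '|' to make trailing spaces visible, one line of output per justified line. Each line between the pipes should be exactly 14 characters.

Line 1: ['sea', 'pencil'] (min_width=10, slack=4)
Line 2: ['cherry'] (min_width=6, slack=8)
Line 3: ['telescope', 'big'] (min_width=13, slack=1)
Line 4: ['evening', 'in'] (min_width=10, slack=4)
Line 5: ['hospital', 'will'] (min_width=13, slack=1)
Line 6: ['old', 'snow', 'page'] (min_width=13, slack=1)
Line 7: ['orange'] (min_width=6, slack=8)
Line 8: ['distance'] (min_width=8, slack=6)
Line 9: ['hospital', 'it'] (min_width=11, slack=3)
Line 10: ['bright', 'bean'] (min_width=11, slack=3)

Answer: |sea     pencil|
|cherry        |
|telescope  big|
|evening     in|
|hospital  will|
|old  snow page|
|orange        |
|distance      |
|hospital    it|
|bright bean   |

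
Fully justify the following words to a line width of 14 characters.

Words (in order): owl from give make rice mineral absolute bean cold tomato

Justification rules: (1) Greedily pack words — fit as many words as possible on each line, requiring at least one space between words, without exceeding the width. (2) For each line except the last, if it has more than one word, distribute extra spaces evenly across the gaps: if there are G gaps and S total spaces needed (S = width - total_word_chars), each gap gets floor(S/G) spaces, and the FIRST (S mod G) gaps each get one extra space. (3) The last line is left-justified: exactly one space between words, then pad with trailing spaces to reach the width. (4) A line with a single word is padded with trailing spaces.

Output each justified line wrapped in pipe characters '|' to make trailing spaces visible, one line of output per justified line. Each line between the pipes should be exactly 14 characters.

Answer: |owl  from give|
|make      rice|
|mineral       |
|absolute  bean|
|cold tomato   |

Derivation:
Line 1: ['owl', 'from', 'give'] (min_width=13, slack=1)
Line 2: ['make', 'rice'] (min_width=9, slack=5)
Line 3: ['mineral'] (min_width=7, slack=7)
Line 4: ['absolute', 'bean'] (min_width=13, slack=1)
Line 5: ['cold', 'tomato'] (min_width=11, slack=3)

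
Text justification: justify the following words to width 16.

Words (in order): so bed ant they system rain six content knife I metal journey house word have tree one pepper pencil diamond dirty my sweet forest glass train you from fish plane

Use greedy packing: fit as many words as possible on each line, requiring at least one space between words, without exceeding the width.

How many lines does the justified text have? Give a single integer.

Line 1: ['so', 'bed', 'ant', 'they'] (min_width=15, slack=1)
Line 2: ['system', 'rain', 'six'] (min_width=15, slack=1)
Line 3: ['content', 'knife', 'I'] (min_width=15, slack=1)
Line 4: ['metal', 'journey'] (min_width=13, slack=3)
Line 5: ['house', 'word', 'have'] (min_width=15, slack=1)
Line 6: ['tree', 'one', 'pepper'] (min_width=15, slack=1)
Line 7: ['pencil', 'diamond'] (min_width=14, slack=2)
Line 8: ['dirty', 'my', 'sweet'] (min_width=14, slack=2)
Line 9: ['forest', 'glass'] (min_width=12, slack=4)
Line 10: ['train', 'you', 'from'] (min_width=14, slack=2)
Line 11: ['fish', 'plane'] (min_width=10, slack=6)
Total lines: 11

Answer: 11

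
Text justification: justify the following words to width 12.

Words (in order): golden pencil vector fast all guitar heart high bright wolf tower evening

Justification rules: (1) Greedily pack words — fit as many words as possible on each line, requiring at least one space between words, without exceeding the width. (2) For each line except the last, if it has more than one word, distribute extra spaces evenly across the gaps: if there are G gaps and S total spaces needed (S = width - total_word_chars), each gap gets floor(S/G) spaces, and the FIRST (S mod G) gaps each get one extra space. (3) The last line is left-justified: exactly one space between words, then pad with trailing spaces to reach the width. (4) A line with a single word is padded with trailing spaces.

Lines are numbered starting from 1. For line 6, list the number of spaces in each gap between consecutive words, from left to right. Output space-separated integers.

Answer: 2

Derivation:
Line 1: ['golden'] (min_width=6, slack=6)
Line 2: ['pencil'] (min_width=6, slack=6)
Line 3: ['vector', 'fast'] (min_width=11, slack=1)
Line 4: ['all', 'guitar'] (min_width=10, slack=2)
Line 5: ['heart', 'high'] (min_width=10, slack=2)
Line 6: ['bright', 'wolf'] (min_width=11, slack=1)
Line 7: ['tower'] (min_width=5, slack=7)
Line 8: ['evening'] (min_width=7, slack=5)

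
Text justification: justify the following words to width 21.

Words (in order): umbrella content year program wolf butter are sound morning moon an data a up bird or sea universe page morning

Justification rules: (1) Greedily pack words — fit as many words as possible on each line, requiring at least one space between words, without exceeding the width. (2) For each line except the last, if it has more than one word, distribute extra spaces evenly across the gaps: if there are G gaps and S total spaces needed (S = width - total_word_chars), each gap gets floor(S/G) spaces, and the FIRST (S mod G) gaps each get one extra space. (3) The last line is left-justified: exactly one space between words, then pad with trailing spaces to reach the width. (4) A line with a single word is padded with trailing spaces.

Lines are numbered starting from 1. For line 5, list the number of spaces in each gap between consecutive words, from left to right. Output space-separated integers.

Answer: 2 1 1

Derivation:
Line 1: ['umbrella', 'content', 'year'] (min_width=21, slack=0)
Line 2: ['program', 'wolf', 'butter'] (min_width=19, slack=2)
Line 3: ['are', 'sound', 'morning'] (min_width=17, slack=4)
Line 4: ['moon', 'an', 'data', 'a', 'up'] (min_width=17, slack=4)
Line 5: ['bird', 'or', 'sea', 'universe'] (min_width=20, slack=1)
Line 6: ['page', 'morning'] (min_width=12, slack=9)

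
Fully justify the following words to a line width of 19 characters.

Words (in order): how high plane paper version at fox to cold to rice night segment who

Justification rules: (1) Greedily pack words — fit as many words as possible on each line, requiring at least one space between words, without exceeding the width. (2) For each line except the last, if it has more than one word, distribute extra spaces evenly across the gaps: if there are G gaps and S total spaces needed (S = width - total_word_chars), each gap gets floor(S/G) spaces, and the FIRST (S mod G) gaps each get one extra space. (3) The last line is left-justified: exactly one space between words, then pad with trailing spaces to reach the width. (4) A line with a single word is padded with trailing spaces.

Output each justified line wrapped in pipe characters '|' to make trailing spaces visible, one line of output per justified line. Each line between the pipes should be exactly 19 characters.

Line 1: ['how', 'high', 'plane'] (min_width=14, slack=5)
Line 2: ['paper', 'version', 'at'] (min_width=16, slack=3)
Line 3: ['fox', 'to', 'cold', 'to', 'rice'] (min_width=19, slack=0)
Line 4: ['night', 'segment', 'who'] (min_width=17, slack=2)

Answer: |how    high   plane|
|paper   version  at|
|fox to cold to rice|
|night segment who  |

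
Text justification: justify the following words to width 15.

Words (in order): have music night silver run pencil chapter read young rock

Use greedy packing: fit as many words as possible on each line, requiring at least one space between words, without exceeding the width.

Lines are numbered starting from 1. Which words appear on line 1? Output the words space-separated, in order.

Line 1: ['have', 'music'] (min_width=10, slack=5)
Line 2: ['night', 'silver'] (min_width=12, slack=3)
Line 3: ['run', 'pencil'] (min_width=10, slack=5)
Line 4: ['chapter', 'read'] (min_width=12, slack=3)
Line 5: ['young', 'rock'] (min_width=10, slack=5)

Answer: have music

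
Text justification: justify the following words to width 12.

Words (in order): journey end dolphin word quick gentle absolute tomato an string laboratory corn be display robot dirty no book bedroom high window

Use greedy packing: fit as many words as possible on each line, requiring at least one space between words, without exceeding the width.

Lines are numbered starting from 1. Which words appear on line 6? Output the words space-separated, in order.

Answer: string

Derivation:
Line 1: ['journey', 'end'] (min_width=11, slack=1)
Line 2: ['dolphin', 'word'] (min_width=12, slack=0)
Line 3: ['quick', 'gentle'] (min_width=12, slack=0)
Line 4: ['absolute'] (min_width=8, slack=4)
Line 5: ['tomato', 'an'] (min_width=9, slack=3)
Line 6: ['string'] (min_width=6, slack=6)
Line 7: ['laboratory'] (min_width=10, slack=2)
Line 8: ['corn', 'be'] (min_width=7, slack=5)
Line 9: ['display'] (min_width=7, slack=5)
Line 10: ['robot', 'dirty'] (min_width=11, slack=1)
Line 11: ['no', 'book'] (min_width=7, slack=5)
Line 12: ['bedroom', 'high'] (min_width=12, slack=0)
Line 13: ['window'] (min_width=6, slack=6)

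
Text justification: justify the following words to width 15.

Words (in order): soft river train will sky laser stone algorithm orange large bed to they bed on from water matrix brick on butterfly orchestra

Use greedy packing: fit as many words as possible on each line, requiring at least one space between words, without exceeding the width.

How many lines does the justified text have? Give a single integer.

Line 1: ['soft', 'river'] (min_width=10, slack=5)
Line 2: ['train', 'will', 'sky'] (min_width=14, slack=1)
Line 3: ['laser', 'stone'] (min_width=11, slack=4)
Line 4: ['algorithm'] (min_width=9, slack=6)
Line 5: ['orange', 'large'] (min_width=12, slack=3)
Line 6: ['bed', 'to', 'they', 'bed'] (min_width=15, slack=0)
Line 7: ['on', 'from', 'water'] (min_width=13, slack=2)
Line 8: ['matrix', 'brick', 'on'] (min_width=15, slack=0)
Line 9: ['butterfly'] (min_width=9, slack=6)
Line 10: ['orchestra'] (min_width=9, slack=6)
Total lines: 10

Answer: 10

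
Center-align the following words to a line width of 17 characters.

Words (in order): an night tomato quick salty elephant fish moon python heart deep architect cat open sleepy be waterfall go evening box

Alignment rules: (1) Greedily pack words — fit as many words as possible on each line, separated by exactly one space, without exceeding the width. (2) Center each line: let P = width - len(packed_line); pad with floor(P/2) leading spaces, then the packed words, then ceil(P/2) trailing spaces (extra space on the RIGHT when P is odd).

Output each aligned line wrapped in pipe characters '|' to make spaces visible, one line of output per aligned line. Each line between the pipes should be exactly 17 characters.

Line 1: ['an', 'night', 'tomato'] (min_width=15, slack=2)
Line 2: ['quick', 'salty'] (min_width=11, slack=6)
Line 3: ['elephant', 'fish'] (min_width=13, slack=4)
Line 4: ['moon', 'python', 'heart'] (min_width=17, slack=0)
Line 5: ['deep', 'architect'] (min_width=14, slack=3)
Line 6: ['cat', 'open', 'sleepy'] (min_width=15, slack=2)
Line 7: ['be', 'waterfall', 'go'] (min_width=15, slack=2)
Line 8: ['evening', 'box'] (min_width=11, slack=6)

Answer: | an night tomato |
|   quick salty   |
|  elephant fish  |
|moon python heart|
| deep architect  |
| cat open sleepy |
| be waterfall go |
|   evening box   |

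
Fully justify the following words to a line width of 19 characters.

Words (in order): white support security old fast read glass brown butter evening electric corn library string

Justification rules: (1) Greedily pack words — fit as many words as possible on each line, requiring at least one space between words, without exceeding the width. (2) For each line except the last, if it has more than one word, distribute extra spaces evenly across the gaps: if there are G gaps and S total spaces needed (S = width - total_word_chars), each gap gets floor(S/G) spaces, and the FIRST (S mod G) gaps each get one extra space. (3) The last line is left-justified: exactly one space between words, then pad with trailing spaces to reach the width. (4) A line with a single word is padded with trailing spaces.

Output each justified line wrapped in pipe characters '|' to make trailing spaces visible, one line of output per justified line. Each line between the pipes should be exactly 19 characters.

Line 1: ['white', 'support'] (min_width=13, slack=6)
Line 2: ['security', 'old', 'fast'] (min_width=17, slack=2)
Line 3: ['read', 'glass', 'brown'] (min_width=16, slack=3)
Line 4: ['butter', 'evening'] (min_width=14, slack=5)
Line 5: ['electric', 'corn'] (min_width=13, slack=6)
Line 6: ['library', 'string'] (min_width=14, slack=5)

Answer: |white       support|
|security  old  fast|
|read   glass  brown|
|butter      evening|
|electric       corn|
|library string     |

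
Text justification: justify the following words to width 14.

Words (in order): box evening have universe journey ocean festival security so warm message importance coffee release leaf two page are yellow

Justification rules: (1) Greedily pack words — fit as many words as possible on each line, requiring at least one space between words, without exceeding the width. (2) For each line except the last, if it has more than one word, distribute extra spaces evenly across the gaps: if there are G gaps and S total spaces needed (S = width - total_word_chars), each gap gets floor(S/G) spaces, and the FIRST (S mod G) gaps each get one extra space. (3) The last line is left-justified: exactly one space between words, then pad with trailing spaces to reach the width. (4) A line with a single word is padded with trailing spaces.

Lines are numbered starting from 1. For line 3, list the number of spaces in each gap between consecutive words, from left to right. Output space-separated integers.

Answer: 2

Derivation:
Line 1: ['box', 'evening'] (min_width=11, slack=3)
Line 2: ['have', 'universe'] (min_width=13, slack=1)
Line 3: ['journey', 'ocean'] (min_width=13, slack=1)
Line 4: ['festival'] (min_width=8, slack=6)
Line 5: ['security', 'so'] (min_width=11, slack=3)
Line 6: ['warm', 'message'] (min_width=12, slack=2)
Line 7: ['importance'] (min_width=10, slack=4)
Line 8: ['coffee', 'release'] (min_width=14, slack=0)
Line 9: ['leaf', 'two', 'page'] (min_width=13, slack=1)
Line 10: ['are', 'yellow'] (min_width=10, slack=4)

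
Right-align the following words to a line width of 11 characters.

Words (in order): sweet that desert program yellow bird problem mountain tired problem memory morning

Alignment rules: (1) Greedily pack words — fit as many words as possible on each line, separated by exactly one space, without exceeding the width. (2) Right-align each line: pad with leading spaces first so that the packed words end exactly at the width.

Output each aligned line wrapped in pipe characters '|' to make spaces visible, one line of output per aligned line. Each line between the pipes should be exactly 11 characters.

Line 1: ['sweet', 'that'] (min_width=10, slack=1)
Line 2: ['desert'] (min_width=6, slack=5)
Line 3: ['program'] (min_width=7, slack=4)
Line 4: ['yellow', 'bird'] (min_width=11, slack=0)
Line 5: ['problem'] (min_width=7, slack=4)
Line 6: ['mountain'] (min_width=8, slack=3)
Line 7: ['tired'] (min_width=5, slack=6)
Line 8: ['problem'] (min_width=7, slack=4)
Line 9: ['memory'] (min_width=6, slack=5)
Line 10: ['morning'] (min_width=7, slack=4)

Answer: | sweet that|
|     desert|
|    program|
|yellow bird|
|    problem|
|   mountain|
|      tired|
|    problem|
|     memory|
|    morning|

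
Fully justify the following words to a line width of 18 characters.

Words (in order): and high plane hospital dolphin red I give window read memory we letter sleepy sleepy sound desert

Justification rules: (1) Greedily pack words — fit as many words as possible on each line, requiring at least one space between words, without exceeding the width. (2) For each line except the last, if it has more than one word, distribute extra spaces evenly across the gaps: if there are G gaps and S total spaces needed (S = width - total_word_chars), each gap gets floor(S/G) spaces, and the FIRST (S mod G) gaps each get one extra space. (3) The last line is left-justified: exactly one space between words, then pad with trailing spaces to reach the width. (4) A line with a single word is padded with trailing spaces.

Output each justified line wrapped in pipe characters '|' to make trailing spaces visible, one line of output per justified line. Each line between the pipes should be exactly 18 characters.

Answer: |and   high   plane|
|hospital   dolphin|
|red  I give window|
|read   memory   we|
|letter      sleepy|
|sleepy       sound|
|desert            |

Derivation:
Line 1: ['and', 'high', 'plane'] (min_width=14, slack=4)
Line 2: ['hospital', 'dolphin'] (min_width=16, slack=2)
Line 3: ['red', 'I', 'give', 'window'] (min_width=17, slack=1)
Line 4: ['read', 'memory', 'we'] (min_width=14, slack=4)
Line 5: ['letter', 'sleepy'] (min_width=13, slack=5)
Line 6: ['sleepy', 'sound'] (min_width=12, slack=6)
Line 7: ['desert'] (min_width=6, slack=12)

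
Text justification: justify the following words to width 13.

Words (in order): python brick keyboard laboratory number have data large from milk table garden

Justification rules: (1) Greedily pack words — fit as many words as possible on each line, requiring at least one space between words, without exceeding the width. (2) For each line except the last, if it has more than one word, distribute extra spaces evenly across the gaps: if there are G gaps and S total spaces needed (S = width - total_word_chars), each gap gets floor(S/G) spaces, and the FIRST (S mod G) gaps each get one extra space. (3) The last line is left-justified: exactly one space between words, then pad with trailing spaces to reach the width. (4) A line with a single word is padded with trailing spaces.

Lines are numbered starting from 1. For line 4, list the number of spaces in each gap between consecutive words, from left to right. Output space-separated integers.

Answer: 3

Derivation:
Line 1: ['python', 'brick'] (min_width=12, slack=1)
Line 2: ['keyboard'] (min_width=8, slack=5)
Line 3: ['laboratory'] (min_width=10, slack=3)
Line 4: ['number', 'have'] (min_width=11, slack=2)
Line 5: ['data', 'large'] (min_width=10, slack=3)
Line 6: ['from', 'milk'] (min_width=9, slack=4)
Line 7: ['table', 'garden'] (min_width=12, slack=1)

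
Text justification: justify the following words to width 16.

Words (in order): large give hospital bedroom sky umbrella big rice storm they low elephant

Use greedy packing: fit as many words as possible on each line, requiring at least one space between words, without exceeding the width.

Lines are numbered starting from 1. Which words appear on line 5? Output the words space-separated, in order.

Answer: low elephant

Derivation:
Line 1: ['large', 'give'] (min_width=10, slack=6)
Line 2: ['hospital', 'bedroom'] (min_width=16, slack=0)
Line 3: ['sky', 'umbrella', 'big'] (min_width=16, slack=0)
Line 4: ['rice', 'storm', 'they'] (min_width=15, slack=1)
Line 5: ['low', 'elephant'] (min_width=12, slack=4)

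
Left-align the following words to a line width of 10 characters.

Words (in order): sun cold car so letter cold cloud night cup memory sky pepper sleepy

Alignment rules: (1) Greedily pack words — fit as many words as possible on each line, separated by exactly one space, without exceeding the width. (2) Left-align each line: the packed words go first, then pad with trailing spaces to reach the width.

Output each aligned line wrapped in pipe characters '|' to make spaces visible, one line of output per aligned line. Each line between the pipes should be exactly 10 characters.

Answer: |sun cold  |
|car so    |
|letter    |
|cold cloud|
|night cup |
|memory sky|
|pepper    |
|sleepy    |

Derivation:
Line 1: ['sun', 'cold'] (min_width=8, slack=2)
Line 2: ['car', 'so'] (min_width=6, slack=4)
Line 3: ['letter'] (min_width=6, slack=4)
Line 4: ['cold', 'cloud'] (min_width=10, slack=0)
Line 5: ['night', 'cup'] (min_width=9, slack=1)
Line 6: ['memory', 'sky'] (min_width=10, slack=0)
Line 7: ['pepper'] (min_width=6, slack=4)
Line 8: ['sleepy'] (min_width=6, slack=4)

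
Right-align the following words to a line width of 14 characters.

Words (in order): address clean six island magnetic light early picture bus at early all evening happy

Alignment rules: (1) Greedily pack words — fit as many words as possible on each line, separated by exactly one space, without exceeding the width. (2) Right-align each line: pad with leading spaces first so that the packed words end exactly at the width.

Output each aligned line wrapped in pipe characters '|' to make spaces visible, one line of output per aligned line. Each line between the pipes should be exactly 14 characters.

Line 1: ['address', 'clean'] (min_width=13, slack=1)
Line 2: ['six', 'island'] (min_width=10, slack=4)
Line 3: ['magnetic', 'light'] (min_width=14, slack=0)
Line 4: ['early', 'picture'] (min_width=13, slack=1)
Line 5: ['bus', 'at', 'early'] (min_width=12, slack=2)
Line 6: ['all', 'evening'] (min_width=11, slack=3)
Line 7: ['happy'] (min_width=5, slack=9)

Answer: | address clean|
|    six island|
|magnetic light|
| early picture|
|  bus at early|
|   all evening|
|         happy|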